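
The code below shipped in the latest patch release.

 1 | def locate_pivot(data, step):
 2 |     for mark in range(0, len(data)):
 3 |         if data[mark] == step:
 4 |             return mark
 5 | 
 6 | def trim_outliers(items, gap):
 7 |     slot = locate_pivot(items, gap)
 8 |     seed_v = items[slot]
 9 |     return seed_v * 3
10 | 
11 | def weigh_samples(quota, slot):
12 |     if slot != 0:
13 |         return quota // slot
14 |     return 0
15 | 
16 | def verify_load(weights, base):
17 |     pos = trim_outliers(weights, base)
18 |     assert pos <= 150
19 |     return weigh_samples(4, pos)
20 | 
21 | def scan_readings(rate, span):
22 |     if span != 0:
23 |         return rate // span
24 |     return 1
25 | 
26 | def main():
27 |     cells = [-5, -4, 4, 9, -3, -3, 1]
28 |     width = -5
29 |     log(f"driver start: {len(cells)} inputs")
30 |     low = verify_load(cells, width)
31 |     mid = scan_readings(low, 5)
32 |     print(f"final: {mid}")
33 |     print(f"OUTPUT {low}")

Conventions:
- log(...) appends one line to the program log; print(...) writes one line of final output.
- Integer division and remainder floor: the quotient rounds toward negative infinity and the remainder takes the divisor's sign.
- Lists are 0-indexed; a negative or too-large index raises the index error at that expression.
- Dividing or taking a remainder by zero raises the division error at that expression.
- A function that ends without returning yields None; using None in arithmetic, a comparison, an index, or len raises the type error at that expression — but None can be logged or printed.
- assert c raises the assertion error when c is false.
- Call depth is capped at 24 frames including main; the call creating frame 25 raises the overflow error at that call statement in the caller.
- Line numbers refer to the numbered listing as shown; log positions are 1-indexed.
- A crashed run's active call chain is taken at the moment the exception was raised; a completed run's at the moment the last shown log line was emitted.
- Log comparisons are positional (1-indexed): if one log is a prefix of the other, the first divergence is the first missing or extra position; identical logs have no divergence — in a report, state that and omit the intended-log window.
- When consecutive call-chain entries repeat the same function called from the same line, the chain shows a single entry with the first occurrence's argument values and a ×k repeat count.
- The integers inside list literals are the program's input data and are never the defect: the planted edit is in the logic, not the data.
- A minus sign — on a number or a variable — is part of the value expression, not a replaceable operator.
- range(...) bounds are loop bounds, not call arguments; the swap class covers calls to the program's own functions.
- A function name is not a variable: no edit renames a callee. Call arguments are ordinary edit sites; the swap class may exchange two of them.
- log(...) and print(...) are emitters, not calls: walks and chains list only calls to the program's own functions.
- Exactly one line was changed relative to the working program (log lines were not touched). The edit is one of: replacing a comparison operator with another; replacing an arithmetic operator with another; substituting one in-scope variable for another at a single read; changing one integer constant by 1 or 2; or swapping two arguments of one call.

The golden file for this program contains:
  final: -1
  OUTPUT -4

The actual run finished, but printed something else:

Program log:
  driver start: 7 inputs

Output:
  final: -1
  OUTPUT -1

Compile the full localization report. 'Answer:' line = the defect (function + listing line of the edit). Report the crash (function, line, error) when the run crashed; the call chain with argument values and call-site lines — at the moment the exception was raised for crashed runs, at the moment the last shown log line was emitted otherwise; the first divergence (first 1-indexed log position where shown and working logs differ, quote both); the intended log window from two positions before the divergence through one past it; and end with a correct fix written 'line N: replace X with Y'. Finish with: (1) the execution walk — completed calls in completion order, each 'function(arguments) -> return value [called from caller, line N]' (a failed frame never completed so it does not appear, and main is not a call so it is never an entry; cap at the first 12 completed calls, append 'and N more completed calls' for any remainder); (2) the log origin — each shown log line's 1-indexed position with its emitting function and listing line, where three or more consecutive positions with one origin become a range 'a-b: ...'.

Answer: the defect is in verify_load at line 19.
The tell: Log streams are identical — the defect surfaces only in the printed output.
Call chain: main.
First divergence: none — the logs agree in full.
Execution walk:
  locate_pivot([-5, -4, 4, 9, -3, -3, 1], -5) -> 0  [called from trim_outliers, line 7]
  trim_outliers([-5, -4, 4, 9, -3, -3, 1], -5) -> -15  [called from verify_load, line 17]
  weigh_samples(4, -15) -> -1  [called from verify_load, line 19]
  verify_load([-5, -4, 4, 9, -3, -3, 1], -5) -> -1  [called from main, line 30]
  scan_readings(-1, 5) -> -1  [called from main, line 31]
Log origins:
  1: from main, line 29
A correct fix: line 19: replace `weigh_samples(4, pos)` with `weigh_samples(pos, 4)`.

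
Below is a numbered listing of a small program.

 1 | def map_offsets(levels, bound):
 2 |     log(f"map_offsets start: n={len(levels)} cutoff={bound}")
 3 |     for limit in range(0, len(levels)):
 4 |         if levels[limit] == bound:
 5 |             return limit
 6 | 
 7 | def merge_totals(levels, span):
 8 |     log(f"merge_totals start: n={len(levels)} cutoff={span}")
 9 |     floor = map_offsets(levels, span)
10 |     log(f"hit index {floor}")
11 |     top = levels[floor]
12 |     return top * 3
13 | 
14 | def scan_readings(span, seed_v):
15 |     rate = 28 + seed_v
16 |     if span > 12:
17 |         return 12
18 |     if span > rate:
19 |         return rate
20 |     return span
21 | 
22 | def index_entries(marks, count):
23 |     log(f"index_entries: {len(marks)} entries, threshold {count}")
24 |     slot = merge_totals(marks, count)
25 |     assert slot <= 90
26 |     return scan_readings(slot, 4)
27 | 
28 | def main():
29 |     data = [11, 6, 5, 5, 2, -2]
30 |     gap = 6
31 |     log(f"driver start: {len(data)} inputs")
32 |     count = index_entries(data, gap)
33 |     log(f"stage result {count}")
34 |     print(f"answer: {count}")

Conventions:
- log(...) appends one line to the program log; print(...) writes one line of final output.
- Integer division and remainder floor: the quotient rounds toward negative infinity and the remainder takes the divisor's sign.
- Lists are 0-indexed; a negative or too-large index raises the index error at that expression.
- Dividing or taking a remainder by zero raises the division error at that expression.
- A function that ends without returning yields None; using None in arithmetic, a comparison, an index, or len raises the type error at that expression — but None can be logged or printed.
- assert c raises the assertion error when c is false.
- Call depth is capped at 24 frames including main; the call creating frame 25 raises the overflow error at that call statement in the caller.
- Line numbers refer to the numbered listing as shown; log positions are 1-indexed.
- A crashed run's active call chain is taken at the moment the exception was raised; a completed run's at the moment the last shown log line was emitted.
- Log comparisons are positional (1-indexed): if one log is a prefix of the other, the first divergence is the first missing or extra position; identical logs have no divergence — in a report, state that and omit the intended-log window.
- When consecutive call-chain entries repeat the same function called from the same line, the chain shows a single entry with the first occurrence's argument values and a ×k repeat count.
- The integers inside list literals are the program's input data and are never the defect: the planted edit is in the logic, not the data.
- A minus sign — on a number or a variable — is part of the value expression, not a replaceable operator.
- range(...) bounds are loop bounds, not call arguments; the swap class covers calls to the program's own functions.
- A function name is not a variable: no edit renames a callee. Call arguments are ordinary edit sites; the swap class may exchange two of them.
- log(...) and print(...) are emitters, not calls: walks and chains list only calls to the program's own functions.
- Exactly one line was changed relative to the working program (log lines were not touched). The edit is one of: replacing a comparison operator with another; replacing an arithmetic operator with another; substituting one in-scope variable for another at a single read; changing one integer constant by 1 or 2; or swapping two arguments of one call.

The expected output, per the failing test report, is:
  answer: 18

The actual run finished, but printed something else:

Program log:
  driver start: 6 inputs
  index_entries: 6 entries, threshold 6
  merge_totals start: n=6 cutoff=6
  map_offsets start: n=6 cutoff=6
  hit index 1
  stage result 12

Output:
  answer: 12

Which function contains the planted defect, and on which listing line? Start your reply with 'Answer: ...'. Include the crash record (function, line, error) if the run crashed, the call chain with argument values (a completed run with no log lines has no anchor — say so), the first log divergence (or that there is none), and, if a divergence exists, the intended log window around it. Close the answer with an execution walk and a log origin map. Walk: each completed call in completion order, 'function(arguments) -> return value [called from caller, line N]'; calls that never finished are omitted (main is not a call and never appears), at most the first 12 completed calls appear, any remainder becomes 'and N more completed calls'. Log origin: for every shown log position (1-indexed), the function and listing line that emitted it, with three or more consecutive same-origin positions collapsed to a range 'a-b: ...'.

Answer: the defect is in scan_readings at line 16.
Key observation: The earliest visible damage is log position 6 — 'stage result 12' rather than the intended 'stage result 18'.
Call chain: main.
First divergence: position 6; shown 'stage result 12' vs intended 'stage result 18'.
Intended log window:
  4: map_offsets start: n=6 cutoff=6
  5: hit index 1
  6: stage result 18
Execution walk:
  map_offsets([11, 6, 5, 5, 2, -2], 6) -> 1  [called from merge_totals, line 9]
  merge_totals([11, 6, 5, 5, 2, -2], 6) -> 18  [called from index_entries, line 24]
  scan_readings(18, 4) -> 12  [called from index_entries, line 26]
  index_entries([11, 6, 5, 5, 2, -2], 6) -> 12  [called from main, line 32]
Origin of each log line:
  1 — main, line 31
  2 — index_entries, line 23
  3 — merge_totals, line 8
  4 — map_offsets, line 2
  5 — merge_totals, line 10
  6 — main, line 33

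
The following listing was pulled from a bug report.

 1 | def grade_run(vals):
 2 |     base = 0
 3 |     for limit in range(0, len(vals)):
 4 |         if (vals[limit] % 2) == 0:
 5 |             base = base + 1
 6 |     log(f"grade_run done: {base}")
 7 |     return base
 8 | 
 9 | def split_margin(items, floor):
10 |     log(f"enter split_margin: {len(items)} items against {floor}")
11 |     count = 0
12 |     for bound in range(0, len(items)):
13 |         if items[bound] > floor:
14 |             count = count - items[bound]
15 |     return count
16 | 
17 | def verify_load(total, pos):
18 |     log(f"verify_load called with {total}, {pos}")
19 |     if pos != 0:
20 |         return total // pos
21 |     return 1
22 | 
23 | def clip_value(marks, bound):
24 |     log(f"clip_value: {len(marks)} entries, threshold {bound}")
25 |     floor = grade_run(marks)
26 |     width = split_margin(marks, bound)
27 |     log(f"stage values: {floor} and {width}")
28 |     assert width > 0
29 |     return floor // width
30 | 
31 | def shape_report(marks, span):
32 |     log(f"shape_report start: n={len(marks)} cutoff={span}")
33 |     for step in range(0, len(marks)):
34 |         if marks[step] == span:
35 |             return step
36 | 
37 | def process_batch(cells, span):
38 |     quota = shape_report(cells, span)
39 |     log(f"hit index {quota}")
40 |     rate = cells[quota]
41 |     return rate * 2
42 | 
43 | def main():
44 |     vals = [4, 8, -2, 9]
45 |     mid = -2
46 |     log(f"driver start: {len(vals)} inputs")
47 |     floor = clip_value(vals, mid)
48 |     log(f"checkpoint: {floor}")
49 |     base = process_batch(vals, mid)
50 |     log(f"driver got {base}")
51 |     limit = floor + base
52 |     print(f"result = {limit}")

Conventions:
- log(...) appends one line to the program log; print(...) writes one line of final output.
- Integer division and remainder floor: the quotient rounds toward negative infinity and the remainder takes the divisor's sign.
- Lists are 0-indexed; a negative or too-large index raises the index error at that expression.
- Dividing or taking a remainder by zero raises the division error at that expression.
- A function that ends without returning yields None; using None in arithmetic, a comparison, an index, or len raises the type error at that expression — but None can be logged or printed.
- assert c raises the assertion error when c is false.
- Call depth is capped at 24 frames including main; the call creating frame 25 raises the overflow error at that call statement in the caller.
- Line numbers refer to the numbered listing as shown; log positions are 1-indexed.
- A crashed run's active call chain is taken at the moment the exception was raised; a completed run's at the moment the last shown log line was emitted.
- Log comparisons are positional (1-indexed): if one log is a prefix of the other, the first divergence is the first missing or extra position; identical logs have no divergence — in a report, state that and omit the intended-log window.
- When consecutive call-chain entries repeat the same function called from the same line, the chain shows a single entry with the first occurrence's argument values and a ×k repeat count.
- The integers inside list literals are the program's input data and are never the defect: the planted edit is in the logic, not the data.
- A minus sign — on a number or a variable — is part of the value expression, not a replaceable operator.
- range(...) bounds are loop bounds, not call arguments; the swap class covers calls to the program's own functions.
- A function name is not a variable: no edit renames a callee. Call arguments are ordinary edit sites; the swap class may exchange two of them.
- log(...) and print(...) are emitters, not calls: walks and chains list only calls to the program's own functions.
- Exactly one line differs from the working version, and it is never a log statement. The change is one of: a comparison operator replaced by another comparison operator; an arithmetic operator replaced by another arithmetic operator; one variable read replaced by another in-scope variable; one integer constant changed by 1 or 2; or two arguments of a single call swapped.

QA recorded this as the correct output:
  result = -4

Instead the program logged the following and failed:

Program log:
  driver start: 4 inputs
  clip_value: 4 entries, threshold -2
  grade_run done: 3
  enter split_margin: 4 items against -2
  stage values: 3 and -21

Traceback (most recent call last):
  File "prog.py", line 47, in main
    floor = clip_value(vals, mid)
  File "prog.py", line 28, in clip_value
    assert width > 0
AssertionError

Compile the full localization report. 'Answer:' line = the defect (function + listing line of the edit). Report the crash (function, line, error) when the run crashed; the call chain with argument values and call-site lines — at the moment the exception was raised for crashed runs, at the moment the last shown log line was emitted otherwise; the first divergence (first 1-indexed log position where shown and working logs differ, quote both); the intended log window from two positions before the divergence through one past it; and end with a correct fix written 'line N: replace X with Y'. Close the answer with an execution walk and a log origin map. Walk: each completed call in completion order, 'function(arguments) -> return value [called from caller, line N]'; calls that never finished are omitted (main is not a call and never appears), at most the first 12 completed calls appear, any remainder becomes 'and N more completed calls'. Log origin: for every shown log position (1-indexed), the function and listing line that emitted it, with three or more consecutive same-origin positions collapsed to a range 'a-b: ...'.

Answer: the defect is in split_margin at line 14.
Key fact: Log line 5 is where behavior first shows: 'stage values: 3 and -21' appears instead of 'stage values: 3 and 21'.
Crash: clip_value, line 28, AssertionError.
Call chain: main -> clip_value([4, 8, -2, 9], -2) (called at line 47).
First divergence: position 5 — the shown line 'stage values: 3 and -21' should read 'stage values: 3 and 21'.
Intended log window:
  3: grade_run done: 3
  4: enter split_margin: 4 items against -2
  5: stage values: 3 and 21
  6: checkpoint: 0
Execution walk:
  grade_run([4, 8, -2, 9]) -> 3  [called from clip_value, line 25]
  split_margin([4, 8, -2, 9], -2) -> -21  [called from clip_value, line 26]
Origin of each log line:
  1 — main, line 46
  2 — clip_value, line 24
  3 — grade_run, line 6
  4 — split_margin, line 10
  5 — clip_value, line 27
A correct fix: line 14: replace `-` with `+`.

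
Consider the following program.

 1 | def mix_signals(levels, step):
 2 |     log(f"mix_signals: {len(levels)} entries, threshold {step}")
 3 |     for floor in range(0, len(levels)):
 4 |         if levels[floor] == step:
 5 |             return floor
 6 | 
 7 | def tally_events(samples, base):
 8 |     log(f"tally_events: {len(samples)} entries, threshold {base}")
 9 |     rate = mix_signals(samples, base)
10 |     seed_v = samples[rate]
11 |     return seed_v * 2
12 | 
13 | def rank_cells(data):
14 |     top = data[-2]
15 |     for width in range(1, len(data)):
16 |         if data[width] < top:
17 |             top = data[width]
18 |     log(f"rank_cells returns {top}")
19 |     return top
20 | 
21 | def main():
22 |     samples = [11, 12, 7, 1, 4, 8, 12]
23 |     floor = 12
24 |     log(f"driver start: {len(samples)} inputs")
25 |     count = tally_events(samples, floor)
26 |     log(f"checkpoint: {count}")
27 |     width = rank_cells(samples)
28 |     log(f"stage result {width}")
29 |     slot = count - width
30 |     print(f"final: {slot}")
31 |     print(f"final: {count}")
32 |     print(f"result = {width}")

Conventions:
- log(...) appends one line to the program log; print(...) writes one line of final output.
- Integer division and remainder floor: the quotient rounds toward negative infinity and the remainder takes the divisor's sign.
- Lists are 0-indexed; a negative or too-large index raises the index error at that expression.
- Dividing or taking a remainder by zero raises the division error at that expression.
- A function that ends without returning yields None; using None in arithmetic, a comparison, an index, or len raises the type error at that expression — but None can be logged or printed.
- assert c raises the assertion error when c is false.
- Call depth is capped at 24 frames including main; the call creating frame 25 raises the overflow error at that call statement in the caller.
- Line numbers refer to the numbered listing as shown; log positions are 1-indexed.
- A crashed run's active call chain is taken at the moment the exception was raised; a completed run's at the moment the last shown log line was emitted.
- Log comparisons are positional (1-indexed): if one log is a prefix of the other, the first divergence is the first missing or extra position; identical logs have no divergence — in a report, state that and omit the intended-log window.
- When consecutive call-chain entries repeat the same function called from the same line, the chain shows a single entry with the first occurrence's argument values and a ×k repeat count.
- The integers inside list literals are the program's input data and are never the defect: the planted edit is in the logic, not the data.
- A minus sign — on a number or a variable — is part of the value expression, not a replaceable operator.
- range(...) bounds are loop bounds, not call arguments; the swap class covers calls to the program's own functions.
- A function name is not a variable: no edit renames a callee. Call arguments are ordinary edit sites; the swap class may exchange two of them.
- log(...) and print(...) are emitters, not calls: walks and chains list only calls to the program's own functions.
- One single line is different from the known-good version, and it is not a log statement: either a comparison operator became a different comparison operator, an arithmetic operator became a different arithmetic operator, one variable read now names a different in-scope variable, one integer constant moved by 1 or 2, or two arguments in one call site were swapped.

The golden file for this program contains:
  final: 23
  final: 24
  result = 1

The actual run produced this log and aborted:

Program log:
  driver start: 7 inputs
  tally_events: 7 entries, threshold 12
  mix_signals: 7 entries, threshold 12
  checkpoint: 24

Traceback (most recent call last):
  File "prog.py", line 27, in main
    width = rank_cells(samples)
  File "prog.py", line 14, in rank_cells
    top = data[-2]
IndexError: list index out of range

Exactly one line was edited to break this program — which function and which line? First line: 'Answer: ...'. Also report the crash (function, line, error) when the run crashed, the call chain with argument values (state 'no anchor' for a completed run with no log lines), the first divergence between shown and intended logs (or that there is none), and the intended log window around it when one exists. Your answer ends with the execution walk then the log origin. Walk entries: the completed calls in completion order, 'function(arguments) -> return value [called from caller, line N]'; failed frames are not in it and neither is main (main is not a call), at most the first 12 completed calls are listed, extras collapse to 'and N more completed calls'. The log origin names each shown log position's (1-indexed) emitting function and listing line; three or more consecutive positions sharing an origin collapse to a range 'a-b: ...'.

Answer: the defect is in rank_cells at line 14.
The tell: The log ends early — 4 lines, where the working version next logs 'rank_cells returns 1'.
Crash: rank_cells, line 14, IndexError.
Call chain: main -> rank_cells([11, 12, 7, 1, 4, 8, 12]) (called at line 27).
First divergence: position 5; the shown log stops at 4 lines while the working version next logs 'rank_cells returns 1'.
Intended log window:
  3: mix_signals: 7 entries, threshold 12
  4: checkpoint: 24
  5: rank_cells returns 1
  6: stage result 1
Execution walk:
  mix_signals([11, 12, 7, 1, 4, 8, 12], 12) -> 1  [called from tally_events, line 9]
  tally_events([11, 12, 7, 1, 4, 8, 12], 12) -> 24  [called from main, line 25]
Log line origins:
  1: emitted by main (line 24)
  2: emitted by tally_events (line 8)
  3: emitted by mix_signals (line 2)
  4: emitted by main (line 26)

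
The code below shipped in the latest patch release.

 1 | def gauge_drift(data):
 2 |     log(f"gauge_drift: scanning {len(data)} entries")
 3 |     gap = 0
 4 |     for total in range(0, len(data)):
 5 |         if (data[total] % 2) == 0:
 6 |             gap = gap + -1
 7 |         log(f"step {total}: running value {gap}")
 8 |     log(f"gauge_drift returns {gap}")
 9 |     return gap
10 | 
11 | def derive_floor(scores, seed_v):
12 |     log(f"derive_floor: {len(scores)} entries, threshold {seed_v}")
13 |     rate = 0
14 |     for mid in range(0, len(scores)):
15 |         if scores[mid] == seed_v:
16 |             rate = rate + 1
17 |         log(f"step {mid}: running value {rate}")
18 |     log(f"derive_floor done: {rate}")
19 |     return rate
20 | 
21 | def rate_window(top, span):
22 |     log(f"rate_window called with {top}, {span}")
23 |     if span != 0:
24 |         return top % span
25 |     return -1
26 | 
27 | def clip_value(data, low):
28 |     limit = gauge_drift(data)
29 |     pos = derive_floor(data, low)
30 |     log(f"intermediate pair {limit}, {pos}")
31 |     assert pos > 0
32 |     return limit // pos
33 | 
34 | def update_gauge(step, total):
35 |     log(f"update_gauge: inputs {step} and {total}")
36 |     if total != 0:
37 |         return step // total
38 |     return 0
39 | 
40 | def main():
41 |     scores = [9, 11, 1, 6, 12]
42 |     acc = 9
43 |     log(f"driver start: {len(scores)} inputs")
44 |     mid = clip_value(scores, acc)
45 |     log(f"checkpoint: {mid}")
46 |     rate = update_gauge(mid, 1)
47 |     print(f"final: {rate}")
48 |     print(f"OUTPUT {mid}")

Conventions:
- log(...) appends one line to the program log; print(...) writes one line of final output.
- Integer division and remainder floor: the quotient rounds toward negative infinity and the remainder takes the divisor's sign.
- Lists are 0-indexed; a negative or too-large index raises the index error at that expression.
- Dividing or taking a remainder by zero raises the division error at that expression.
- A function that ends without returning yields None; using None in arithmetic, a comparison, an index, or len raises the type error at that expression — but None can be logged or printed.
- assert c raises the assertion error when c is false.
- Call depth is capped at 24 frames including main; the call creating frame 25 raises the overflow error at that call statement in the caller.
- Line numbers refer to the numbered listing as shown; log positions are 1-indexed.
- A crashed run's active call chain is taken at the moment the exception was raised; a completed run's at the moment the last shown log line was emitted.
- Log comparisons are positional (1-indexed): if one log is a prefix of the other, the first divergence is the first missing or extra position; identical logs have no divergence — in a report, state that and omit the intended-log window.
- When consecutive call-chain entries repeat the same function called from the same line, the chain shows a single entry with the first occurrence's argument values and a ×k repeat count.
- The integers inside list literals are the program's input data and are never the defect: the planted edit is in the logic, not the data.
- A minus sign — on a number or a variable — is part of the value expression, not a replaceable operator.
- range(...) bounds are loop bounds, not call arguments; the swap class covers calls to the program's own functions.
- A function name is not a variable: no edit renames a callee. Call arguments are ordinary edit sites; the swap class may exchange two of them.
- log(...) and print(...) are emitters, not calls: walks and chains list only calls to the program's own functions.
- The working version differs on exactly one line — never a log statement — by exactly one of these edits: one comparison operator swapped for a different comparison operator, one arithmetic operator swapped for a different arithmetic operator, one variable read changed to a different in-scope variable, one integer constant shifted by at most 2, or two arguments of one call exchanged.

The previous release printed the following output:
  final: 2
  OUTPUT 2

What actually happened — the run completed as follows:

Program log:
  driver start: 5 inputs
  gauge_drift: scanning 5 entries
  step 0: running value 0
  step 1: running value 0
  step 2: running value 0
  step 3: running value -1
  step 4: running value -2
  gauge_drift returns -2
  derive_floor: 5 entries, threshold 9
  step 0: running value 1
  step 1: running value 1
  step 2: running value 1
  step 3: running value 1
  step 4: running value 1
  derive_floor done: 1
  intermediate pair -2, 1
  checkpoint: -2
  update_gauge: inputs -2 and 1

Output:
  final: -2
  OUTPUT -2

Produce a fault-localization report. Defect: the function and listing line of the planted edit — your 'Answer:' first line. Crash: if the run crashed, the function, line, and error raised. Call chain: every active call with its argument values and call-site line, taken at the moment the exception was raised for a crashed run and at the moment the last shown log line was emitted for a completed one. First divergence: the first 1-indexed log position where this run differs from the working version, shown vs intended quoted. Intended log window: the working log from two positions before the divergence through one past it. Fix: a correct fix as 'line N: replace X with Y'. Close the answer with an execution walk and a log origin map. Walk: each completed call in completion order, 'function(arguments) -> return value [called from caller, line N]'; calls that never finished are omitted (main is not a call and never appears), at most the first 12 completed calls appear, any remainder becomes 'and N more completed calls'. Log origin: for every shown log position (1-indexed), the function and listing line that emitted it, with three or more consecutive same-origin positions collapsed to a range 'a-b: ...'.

Answer: the defect is in gauge_drift at line 6.
Key fact: Everything matches until log position 6, which reads 'step 3: running value -1' in place of 'step 3: running value 1'.
Call chain: main -> update_gauge(-2, 1) (called at line 46).
First divergence: position 6; shown 'step 3: running value -1' vs intended 'step 3: running value 1'.
Intended log window:
  4: step 1: running value 0
  5: step 2: running value 0
  6: step 3: running value 1
  7: step 4: running value 2
Execution walk:
  gauge_drift([9, 11, 1, 6, 12]) -> -2  [called from clip_value, line 28]
  derive_floor([9, 11, 1, 6, 12], 9) -> 1  [called from clip_value, line 29]
  clip_value([9, 11, 1, 6, 12], 9) -> -2  [called from main, line 44]
  update_gauge(-2, 1) -> -2  [called from main, line 46]
Log line origins:
  1: logged in main at line 43
  2: logged in gauge_drift at line 2
  3-7: logged in gauge_drift at line 7
  8: logged in gauge_drift at line 8
  9: logged in derive_floor at line 12
  10-14: logged in derive_floor at line 17
  15: logged in derive_floor at line 18
  16: logged in clip_value at line 30
  17: logged in main at line 45
  18: logged in update_gauge at line 35
A correct fix: line 6: replace `-1` with `1`.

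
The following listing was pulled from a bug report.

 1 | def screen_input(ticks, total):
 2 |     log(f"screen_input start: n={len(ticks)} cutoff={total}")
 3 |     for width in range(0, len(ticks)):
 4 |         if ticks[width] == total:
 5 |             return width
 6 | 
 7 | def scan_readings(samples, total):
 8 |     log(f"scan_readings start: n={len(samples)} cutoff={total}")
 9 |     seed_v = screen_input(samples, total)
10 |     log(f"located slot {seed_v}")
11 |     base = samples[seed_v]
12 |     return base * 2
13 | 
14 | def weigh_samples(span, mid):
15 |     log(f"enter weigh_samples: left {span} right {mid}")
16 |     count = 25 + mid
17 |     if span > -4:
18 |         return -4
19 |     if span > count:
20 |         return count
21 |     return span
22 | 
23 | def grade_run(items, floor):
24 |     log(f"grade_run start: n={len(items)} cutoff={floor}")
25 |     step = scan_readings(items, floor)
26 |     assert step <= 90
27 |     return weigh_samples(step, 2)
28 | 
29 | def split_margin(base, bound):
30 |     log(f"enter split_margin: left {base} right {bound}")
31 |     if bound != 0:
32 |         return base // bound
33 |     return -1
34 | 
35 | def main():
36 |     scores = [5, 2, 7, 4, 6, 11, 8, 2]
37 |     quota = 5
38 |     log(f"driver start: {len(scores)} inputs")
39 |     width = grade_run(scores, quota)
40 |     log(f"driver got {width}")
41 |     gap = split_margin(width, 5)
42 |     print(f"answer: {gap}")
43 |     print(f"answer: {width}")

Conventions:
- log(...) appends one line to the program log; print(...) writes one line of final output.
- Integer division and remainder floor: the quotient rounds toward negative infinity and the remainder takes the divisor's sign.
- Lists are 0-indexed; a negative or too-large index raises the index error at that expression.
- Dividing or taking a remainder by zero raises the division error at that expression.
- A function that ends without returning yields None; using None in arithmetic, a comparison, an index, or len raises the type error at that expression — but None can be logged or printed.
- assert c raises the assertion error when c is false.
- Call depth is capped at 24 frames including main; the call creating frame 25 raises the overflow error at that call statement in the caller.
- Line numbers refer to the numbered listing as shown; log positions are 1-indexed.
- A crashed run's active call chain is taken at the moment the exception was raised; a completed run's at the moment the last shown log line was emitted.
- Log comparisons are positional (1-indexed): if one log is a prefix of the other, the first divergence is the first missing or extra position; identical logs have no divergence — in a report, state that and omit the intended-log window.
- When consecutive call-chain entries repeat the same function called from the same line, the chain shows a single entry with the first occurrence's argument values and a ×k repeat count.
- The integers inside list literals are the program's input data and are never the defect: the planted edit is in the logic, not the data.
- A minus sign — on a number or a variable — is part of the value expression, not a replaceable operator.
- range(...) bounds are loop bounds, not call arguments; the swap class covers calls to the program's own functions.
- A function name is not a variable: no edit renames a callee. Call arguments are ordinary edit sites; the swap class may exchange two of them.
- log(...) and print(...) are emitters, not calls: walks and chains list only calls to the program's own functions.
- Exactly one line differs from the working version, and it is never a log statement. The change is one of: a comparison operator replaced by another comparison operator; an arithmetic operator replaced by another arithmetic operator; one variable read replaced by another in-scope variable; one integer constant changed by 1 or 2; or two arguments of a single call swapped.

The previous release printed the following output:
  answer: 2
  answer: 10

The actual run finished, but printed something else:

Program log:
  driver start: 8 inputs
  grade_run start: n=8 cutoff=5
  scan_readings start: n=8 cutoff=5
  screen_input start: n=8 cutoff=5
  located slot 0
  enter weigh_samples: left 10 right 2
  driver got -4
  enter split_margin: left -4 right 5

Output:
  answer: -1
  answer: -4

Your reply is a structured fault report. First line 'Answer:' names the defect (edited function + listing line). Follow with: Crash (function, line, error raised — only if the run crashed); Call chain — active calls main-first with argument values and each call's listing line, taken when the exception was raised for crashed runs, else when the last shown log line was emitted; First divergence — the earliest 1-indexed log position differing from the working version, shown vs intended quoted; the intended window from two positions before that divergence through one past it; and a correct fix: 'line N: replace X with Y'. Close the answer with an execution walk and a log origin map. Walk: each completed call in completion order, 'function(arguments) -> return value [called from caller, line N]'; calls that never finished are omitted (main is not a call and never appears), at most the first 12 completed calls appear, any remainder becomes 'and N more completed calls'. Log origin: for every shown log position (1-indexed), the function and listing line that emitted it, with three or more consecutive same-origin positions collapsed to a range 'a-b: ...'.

Answer: the defect is in weigh_samples at line 17.
Core observation: Position 7 is the first bad log line: 'driver got -4' should read 'driver got 10'.
Call chain: main -> split_margin(-4, 5) (called at line 41).
First divergence: position 7; shown 'driver got -4' vs intended 'driver got 10'.
Intended log window:
  5: located slot 0
  6: enter weigh_samples: left 10 right 2
  7: driver got 10
  8: enter split_margin: left 10 right 5
Execution walk:
  screen_input([5, 2, 7, 4, 6, 11, 8, 2], 5) -> 0  [called from scan_readings, line 9]
  scan_readings([5, 2, 7, 4, 6, 11, 8, 2], 5) -> 10  [called from grade_run, line 25]
  weigh_samples(10, 2) -> -4  [called from grade_run, line 27]
  grade_run([5, 2, 7, 4, 6, 11, 8, 2], 5) -> -4  [called from main, line 39]
  split_margin(-4, 5) -> -1  [called from main, line 41]
Log origin:
  1: emitted by main (line 38)
  2: emitted by grade_run (line 24)
  3: emitted by scan_readings (line 8)
  4: emitted by screen_input (line 2)
  5: emitted by scan_readings (line 10)
  6: emitted by weigh_samples (line 15)
  7: emitted by main (line 40)
  8: emitted by split_margin (line 30)
A correct fix: line 17: replace `>` with `<`.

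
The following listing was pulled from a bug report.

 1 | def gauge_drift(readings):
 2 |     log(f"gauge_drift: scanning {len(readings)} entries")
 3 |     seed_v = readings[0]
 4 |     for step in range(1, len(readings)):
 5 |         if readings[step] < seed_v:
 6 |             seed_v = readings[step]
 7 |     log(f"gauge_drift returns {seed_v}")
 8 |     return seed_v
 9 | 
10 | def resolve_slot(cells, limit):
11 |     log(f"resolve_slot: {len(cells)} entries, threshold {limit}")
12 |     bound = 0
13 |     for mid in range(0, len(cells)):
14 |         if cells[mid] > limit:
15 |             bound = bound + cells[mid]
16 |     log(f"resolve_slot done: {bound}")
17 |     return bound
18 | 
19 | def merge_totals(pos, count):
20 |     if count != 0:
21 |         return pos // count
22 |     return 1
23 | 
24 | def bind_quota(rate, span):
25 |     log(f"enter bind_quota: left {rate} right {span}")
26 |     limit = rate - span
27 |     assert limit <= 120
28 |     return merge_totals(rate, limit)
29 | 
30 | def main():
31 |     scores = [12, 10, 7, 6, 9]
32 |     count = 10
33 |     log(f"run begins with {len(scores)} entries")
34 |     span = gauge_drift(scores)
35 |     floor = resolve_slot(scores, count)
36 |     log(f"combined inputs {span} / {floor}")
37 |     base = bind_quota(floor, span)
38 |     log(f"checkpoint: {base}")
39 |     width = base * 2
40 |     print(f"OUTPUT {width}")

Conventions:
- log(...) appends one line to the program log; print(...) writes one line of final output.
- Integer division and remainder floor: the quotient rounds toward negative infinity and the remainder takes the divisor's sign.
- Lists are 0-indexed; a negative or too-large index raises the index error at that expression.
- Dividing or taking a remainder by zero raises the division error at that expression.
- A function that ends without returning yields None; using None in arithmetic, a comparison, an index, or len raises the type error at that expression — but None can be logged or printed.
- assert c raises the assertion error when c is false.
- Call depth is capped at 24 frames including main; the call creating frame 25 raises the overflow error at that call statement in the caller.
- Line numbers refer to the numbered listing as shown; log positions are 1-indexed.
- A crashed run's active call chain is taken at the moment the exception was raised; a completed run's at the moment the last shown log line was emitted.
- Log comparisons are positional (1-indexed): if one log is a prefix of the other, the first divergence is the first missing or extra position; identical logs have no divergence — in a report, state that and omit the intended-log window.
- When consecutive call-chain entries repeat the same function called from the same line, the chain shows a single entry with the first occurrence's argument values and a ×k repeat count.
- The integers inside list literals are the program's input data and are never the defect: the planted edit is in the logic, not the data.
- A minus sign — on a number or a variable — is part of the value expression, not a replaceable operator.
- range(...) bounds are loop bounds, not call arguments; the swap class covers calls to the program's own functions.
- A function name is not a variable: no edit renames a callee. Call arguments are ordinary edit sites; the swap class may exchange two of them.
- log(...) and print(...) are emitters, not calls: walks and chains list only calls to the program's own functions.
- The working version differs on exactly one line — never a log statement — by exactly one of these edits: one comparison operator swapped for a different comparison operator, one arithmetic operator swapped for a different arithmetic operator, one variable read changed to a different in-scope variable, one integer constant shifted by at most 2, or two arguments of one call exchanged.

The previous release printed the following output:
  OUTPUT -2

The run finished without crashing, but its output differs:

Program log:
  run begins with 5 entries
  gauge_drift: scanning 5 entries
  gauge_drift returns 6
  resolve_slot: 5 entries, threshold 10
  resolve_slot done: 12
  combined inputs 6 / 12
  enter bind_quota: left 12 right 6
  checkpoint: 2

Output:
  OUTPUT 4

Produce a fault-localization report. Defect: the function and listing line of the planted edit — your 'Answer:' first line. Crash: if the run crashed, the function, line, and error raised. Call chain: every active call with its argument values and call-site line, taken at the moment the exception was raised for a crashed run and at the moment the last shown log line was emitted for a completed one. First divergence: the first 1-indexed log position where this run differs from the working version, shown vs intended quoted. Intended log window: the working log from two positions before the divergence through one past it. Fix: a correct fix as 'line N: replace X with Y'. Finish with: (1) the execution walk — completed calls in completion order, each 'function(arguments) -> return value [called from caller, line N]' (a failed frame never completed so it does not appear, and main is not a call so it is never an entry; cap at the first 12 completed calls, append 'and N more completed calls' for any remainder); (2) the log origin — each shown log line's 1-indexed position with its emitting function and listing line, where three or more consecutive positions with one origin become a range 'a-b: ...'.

Answer: the defect is in main at line 37.
The tell: The log first diverges at position 7: the faulty run prints 'enter bind_quota: left 12 right 6' where the working version prints 'enter bind_quota: left 6 right 12'.
Call chain: main.
First divergence: position 7; shown 'enter bind_quota: left 12 right 6' vs intended 'enter bind_quota: left 6 right 12'.
Intended log window:
  5: resolve_slot done: 12
  6: combined inputs 6 / 12
  7: enter bind_quota: left 6 right 12
  8: checkpoint: -1
Execution walk:
  gauge_drift([12, 10, 7, 6, 9]) -> 6  [called from main, line 34]
  resolve_slot([12, 10, 7, 6, 9], 10) -> 12  [called from main, line 35]
  merge_totals(12, 6) -> 2  [called from bind_quota, line 28]
  bind_quota(12, 6) -> 2  [called from main, line 37]
Log origins:
  1: emitted by main (line 33)
  2: emitted by gauge_drift (line 2)
  3: emitted by gauge_drift (line 7)
  4: emitted by resolve_slot (line 11)
  5: emitted by resolve_slot (line 16)
  6: emitted by main (line 36)
  7: emitted by bind_quota (line 25)
  8: emitted by main (line 38)
A correct fix: line 37: replace `bind_quota(floor, span)` with `bind_quota(span, floor)`.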